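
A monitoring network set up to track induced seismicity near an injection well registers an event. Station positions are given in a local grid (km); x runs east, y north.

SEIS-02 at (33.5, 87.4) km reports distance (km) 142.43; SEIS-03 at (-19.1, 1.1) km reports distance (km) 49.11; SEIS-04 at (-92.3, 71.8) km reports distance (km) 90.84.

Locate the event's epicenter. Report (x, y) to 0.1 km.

x ≈ -65.5 km, y ≈ -15.0 km

Circle about each station: (x − 33.5)² + (y − 87.4)² = 142.43²; (x + 19.1)² + (y − 1.1)² = 49.11²; (x + 92.3)² + (y − 71.8)² = 90.84².
Subtracting pairs of circle equations eliminates x²+y² and gives linear equations (the radical axes):
-105.2 x − 172.6 y = 9479.52
-251.6 x − 31.2 y = 16947.92
Solving the 2×2 system: x ≈ -65.5, y ≈ -15.0 km.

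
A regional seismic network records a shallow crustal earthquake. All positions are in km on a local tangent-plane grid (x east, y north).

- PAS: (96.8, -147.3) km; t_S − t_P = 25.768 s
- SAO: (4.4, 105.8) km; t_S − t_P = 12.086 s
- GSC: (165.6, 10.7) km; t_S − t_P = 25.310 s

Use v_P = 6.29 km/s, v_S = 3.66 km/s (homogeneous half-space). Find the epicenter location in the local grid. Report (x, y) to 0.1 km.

-55.8 km east, 18.8 km north

Distance from S−P lag: d = Δt · v_P v_S / (v_P − v_S) = Δt · (6.29·3.66)/(6.29−3.66) ≈ 8.7534·Δt.
So d_PAS = 225.56, d_SAO = 105.79, d_GSC = 221.55 km.
Circle about each station: (x − 96.8)² + (y + 147.3)² = 225.56²; (x − 4.4)² + (y − 105.8)² = 105.79²; (x − 165.6)² + (y − 10.7)² = 221.55².
Subtracting the PAS equation from the SAO and GSC equations removes the quadratic terms:
-184.8 x + 506.2 y = 19831.26
137.6 x + 316.0 y = -1736.77
Solving the 2×2 system: x ≈ -55.8, y ≈ 18.8 km.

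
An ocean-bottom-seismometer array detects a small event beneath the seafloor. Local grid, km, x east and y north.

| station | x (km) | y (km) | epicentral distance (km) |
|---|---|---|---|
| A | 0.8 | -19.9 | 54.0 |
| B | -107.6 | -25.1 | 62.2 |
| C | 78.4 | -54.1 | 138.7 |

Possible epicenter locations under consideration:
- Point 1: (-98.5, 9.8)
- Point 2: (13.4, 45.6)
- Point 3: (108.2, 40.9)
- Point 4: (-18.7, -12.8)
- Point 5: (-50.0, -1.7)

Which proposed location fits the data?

For each candidate, compare |candidate − station| to the reported distance:
Point 1: residuals A 49.6, B 26.1, C 49.4 → max 49.6 km
Point 2: residuals A 12.7, B 77.9, C 19.7 → max 77.9 km
Point 3: residuals A 69.4, B 163.5, C 39.1 → max 163.5 km
Point 4: residuals A 33.2, B 27.5, C 33.2 → max 33.2 km
Point 5: residuals A 0.0, B 0.0, C 0.0 → max 0.0 km
Only Point 5 has all residuals ≈ 0.

Point 5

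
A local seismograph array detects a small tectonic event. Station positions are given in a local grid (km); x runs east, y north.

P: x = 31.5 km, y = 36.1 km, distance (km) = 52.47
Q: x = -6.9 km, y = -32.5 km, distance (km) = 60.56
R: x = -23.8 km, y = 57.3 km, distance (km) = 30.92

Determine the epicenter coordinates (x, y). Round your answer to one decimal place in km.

Circle about each station: (x − 31.5)² + (y − 36.1)² = 52.47²; (x + 6.9)² + (y + 32.5)² = 60.56²; (x + 23.8)² + (y − 57.3)² = 30.92².
Subtracting the P equation from the Q and R equations removes the quadratic terms:
-76.8 x − 137.2 y = -2106.01
-110.6 x + 42.4 y = 3351.32
Solving the 2×2 system: x ≈ -20.1, y ≈ 26.6 km.
Check against P (with the unrounded x, y): √((x − 31.5)²+(y − 36.1)²) = 52.47 ≈ 52.47 km. ✓

(-20.1, 26.6)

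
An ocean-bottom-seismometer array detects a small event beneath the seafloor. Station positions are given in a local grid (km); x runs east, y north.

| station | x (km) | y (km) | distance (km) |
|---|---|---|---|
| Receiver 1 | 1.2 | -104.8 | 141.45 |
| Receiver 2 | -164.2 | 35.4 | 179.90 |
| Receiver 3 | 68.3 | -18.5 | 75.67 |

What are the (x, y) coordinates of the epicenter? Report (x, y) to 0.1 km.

Circle about each station: (x − 1.2)² + (y + 104.8)² = 141.45²; (x + 164.2)² + (y − 35.4)² = 179.90²; (x − 68.3)² + (y + 18.5)² = 75.67².
Subtracting the Receiver 1 equation from the Receiver 2 and Receiver 3 equations removes the quadratic terms:
-330.8 x + 280.4 y = 4874.41
134.2 x + 172.6 y = 8304.81
Solving the 2×2 system: x ≈ 15.7, y ≈ 35.9 km.
Check against Receiver 1 (with the unrounded x, y): √((x − 1.2)²+(y + 104.8)²) = 141.45 ≈ 141.45 km. ✓

x ≈ 15.7 km, y ≈ 35.9 km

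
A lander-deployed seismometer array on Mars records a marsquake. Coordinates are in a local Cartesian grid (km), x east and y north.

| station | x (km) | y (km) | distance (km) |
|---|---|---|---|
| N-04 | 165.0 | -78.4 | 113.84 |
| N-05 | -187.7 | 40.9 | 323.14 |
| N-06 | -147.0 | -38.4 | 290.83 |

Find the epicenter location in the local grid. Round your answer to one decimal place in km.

135.3 km east, 31.5 km north

Circle about each station: (x − 165.0)² + (y + 78.4)² = 113.84²; (x + 187.7)² + (y − 40.9)² = 323.14²; (x + 147.0)² + (y + 38.4)² = 290.83².
Subtracting the N-04 equation from the N-05 and N-06 equations removes the quadratic terms:
-705.4 x + 238.6 y = -87927.37
-624.0 x + 80.0 y = -81910.54
Solving the 2×2 system: x ≈ 135.3, y ≈ 31.5 km.
Check against N-04 (with the unrounded x, y): √((x − 165.0)²+(y + 78.4)²) = 113.85 ≈ 113.84 km. ✓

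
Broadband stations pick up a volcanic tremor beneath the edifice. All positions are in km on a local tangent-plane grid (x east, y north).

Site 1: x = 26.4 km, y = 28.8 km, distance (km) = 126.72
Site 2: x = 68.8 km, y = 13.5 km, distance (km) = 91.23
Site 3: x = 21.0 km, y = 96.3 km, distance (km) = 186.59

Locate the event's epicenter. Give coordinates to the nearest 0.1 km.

106.0 km east, -69.8 km north

Circle about each station: (x − 26.4)² + (y − 28.8)² = 126.72²; (x − 68.8)² + (y − 13.5)² = 91.23²; (x − 21.0)² + (y − 96.3)² = 186.59².
Subtracting pairs of circle equations eliminates x²+y² and gives linear equations (the radical axes):
84.8 x − 30.6 y = 11124.34
-10.8 x + 135.0 y = -10569.58
Solving the 2×2 system: x ≈ 106.0, y ≈ -69.8 km.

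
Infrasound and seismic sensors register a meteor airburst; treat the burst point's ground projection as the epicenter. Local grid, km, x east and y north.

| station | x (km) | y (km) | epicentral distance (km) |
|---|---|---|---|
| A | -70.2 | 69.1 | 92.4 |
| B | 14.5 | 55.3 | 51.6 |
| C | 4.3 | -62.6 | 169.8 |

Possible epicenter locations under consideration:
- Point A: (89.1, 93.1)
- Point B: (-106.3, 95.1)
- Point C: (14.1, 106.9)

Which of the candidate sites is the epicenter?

For each candidate, compare |candidate − station| to the reported distance:
Point A: residuals A 68.7, B 32.0, C 7.5 → max 68.7 km
Point B: residuals A 47.9, B 75.6, C 22.8 → max 75.6 km
Point C: residuals A 0.0, B 0.0, C 0.0 → max 0.0 km
Only Point C has all residuals ≈ 0.

Point C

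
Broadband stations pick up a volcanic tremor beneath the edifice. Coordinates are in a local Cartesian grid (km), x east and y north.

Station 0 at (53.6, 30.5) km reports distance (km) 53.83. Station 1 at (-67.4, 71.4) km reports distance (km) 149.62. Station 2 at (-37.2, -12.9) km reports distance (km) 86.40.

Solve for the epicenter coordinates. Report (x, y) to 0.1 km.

Circle about each station: (x − 53.6)² + (y − 30.5)² = 53.83²; (x + 67.4)² + (y − 71.4)² = 149.62²; (x + 37.2)² + (y + 12.9)² = 86.40².
Subtracting the Station 0 equation from the Station 1 and Station 2 equations removes the quadratic terms:
-242.0 x + 81.8 y = -13650.97
-181.6 x − 86.8 y = -6820.25
Solving the 2×2 system: x ≈ 48.6, y ≈ -23.1 km.

48.6 km east, -23.1 km north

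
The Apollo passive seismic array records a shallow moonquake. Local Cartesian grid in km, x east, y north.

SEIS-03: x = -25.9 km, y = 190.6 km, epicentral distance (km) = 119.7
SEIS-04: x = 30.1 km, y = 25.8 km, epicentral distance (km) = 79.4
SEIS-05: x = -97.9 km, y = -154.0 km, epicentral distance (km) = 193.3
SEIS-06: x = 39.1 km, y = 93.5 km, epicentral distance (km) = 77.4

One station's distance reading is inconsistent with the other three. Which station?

SEIS-05

Solve using three stations at a time. Using SEIS-03, SEIS-04, SEIS-06 (subtract circle equations pairwise → linear system) gives (x, y) ≈ (-35.1, 71.2).
Distances from that point to each station vs reported:
  SEIS-03: calculated 119.7 vs reported 119.7 → residual 0.0 km
  SEIS-04: calculated 79.4 vs reported 79.4 → residual 0.0 km
  SEIS-05: calculated 233.8 vs reported 193.3 → residual 40.5 km
  SEIS-06: calculated 77.4 vs reported 77.4 → residual 0.0 km
SEIS-03, SEIS-04, SEIS-06 are mutually consistent (residuals ≈ 0); SEIS-05 is off by 40.5 km.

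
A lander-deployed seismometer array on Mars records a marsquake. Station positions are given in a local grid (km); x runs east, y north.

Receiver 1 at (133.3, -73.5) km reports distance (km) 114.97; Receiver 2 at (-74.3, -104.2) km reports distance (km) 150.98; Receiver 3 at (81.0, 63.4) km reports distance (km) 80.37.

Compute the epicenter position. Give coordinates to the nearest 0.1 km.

x ≈ 40.3 km, y ≈ -5.9 km

Circle about each station: (x − 133.3)² + (y + 73.5)² = 114.97²; (x + 74.3)² + (y + 104.2)² = 150.98²; (x − 81.0)² + (y − 63.4)² = 80.37².
Subtracting the Receiver 1 equation from the Receiver 2 and Receiver 3 equations removes the quadratic terms:
-415.2 x − 61.4 y = -16369.87
-104.6 x + 273.8 y = -5831.82
Solving the 2×2 system: x ≈ 40.3, y ≈ -5.9 km.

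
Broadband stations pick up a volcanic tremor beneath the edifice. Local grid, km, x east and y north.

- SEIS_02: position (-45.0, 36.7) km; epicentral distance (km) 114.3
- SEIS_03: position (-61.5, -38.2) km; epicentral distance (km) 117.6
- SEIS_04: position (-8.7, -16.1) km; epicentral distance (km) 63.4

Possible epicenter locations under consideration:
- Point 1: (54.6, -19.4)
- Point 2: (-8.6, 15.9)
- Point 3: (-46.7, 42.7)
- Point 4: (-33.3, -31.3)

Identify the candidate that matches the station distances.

Point 1

For each candidate, compare |candidate − station| to the reported distance:
Point 1: residuals SEIS_02 0.0, SEIS_03 0.0, SEIS_04 0.0 → max 0.0 km
Point 2: residuals SEIS_02 72.4, SEIS_03 41.9, SEIS_04 31.4 → max 72.4 km
Point 3: residuals SEIS_02 108.1, SEIS_03 35.4, SEIS_04 6.6 → max 108.1 km
Point 4: residuals SEIS_02 45.3, SEIS_03 88.6, SEIS_04 34.5 → max 88.6 km
Only Point 1 has all residuals ≈ 0.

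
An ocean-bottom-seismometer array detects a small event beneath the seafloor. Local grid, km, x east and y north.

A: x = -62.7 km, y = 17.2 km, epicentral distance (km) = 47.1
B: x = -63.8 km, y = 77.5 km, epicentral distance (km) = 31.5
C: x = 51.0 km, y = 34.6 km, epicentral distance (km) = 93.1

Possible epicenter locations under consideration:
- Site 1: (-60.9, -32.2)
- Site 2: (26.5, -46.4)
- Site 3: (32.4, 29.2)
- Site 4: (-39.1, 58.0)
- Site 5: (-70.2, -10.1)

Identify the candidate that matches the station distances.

For each candidate, compare |candidate − station| to the reported distance:
Site 1: residuals A 2.3, B 78.2, C 37.2 → max 78.2 km
Site 2: residuals A 62.5, B 121.8, C 8.5 → max 121.8 km
Site 3: residuals A 48.8, B 76.1, C 73.7 → max 76.1 km
Site 4: residuals A 0.0, B 0.0, C 0.0 → max 0.0 km
Site 5: residuals A 18.8, B 56.3, C 36.1 → max 56.3 km
Only Site 4 has all residuals ≈ 0.

Site 4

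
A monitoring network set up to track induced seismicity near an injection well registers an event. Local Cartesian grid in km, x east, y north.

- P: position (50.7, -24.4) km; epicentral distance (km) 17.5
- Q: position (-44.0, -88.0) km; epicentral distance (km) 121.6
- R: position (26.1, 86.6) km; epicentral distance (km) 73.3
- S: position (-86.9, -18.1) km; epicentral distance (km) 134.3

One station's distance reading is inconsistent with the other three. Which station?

Solve using three stations at a time. Using P, Q, S (subtract circle equations pairwise → linear system) gives (x, y) ≈ (47.0, -7.3).
Distances from that point to each station vs reported:
  P: calculated 17.5 vs reported 17.5 → residual 0.0 km
  Q: calculated 121.6 vs reported 121.6 → residual 0.0 km
  R: calculated 96.2 vs reported 73.3 → residual 22.9 km
  S: calculated 134.3 vs reported 134.3 → residual 0.0 km
P, Q, S are mutually consistent (residuals ≈ 0); R is off by 22.9 km.

R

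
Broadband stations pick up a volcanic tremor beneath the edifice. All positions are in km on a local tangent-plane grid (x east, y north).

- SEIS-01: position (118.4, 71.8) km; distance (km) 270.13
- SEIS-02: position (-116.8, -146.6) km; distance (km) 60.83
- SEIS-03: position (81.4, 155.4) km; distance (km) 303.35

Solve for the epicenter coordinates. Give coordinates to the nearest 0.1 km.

x ≈ -99.1 km, y ≈ -88.4 km

Circle about each station: (x − 118.4)² + (y − 71.8)² = 270.13²; (x + 116.8)² + (y + 146.6)² = 60.83²; (x − 81.4)² + (y − 155.4)² = 303.35².
Subtracting pairs of circle equations eliminates x²+y² and gives linear equations (the radical axes):
-470.4 x − 436.8 y = 85229.93
-74.0 x + 167.2 y = -7449.69
Solving the 2×2 system: x ≈ -99.1, y ≈ -88.4 km.
Check against SEIS-01 (with the unrounded x, y): √((x − 118.4)²+(y − 71.8)²) = 270.13 ≈ 270.13 km. ✓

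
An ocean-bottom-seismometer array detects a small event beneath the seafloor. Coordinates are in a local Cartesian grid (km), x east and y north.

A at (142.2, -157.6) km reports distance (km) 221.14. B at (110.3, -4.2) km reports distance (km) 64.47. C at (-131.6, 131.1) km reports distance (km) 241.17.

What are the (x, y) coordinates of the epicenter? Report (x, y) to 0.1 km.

x ≈ 98.6 km, y ≈ 59.2 km

Circle about each station: (x − 142.2)² + (y + 157.6)² = 221.14²; (x − 110.3)² + (y + 4.2)² = 64.47²; (x + 131.6)² + (y − 131.1)² = 241.17².
Subtracting the A equation from the B and C equations removes the quadratic terms:
-63.8 x + 306.8 y = 11871.65
-547.6 x + 577.4 y = -19812.90
Solving the 2×2 system: x ≈ 98.6, y ≈ 59.2 km.
Check against A (with the unrounded x, y): √((x − 142.2)²+(y + 157.6)²) = 221.14 ≈ 221.14 km. ✓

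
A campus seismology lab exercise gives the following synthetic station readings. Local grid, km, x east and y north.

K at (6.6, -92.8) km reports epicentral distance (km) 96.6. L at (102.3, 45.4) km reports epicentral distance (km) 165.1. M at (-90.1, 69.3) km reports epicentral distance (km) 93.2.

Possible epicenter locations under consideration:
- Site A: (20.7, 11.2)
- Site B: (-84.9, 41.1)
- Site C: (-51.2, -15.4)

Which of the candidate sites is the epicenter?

Site C

For each candidate, compare |candidate − station| to the reported distance:
Site A: residuals K 8.4, L 76.6, M 31.9 → max 76.6 km
Site B: residuals K 65.6, L 22.1, M 64.5 → max 65.6 km
Site C: residuals K 0.0, L 0.0, M 0.0 → max 0.0 km
Only Site C has all residuals ≈ 0.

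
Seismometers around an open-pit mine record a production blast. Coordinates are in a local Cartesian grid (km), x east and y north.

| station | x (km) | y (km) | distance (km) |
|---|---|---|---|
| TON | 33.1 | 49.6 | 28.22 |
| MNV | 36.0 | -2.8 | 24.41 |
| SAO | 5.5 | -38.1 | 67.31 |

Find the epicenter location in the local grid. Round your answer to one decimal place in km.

Circle about each station: (x − 33.1)² + (y − 49.6)² = 28.22²; (x − 36.0)² + (y + 2.8)² = 24.41²; (x − 5.5)² + (y + 38.1)² = 67.31².
Subtracting the TON equation from the MNV and SAO equations removes the quadratic terms:
5.8 x − 104.8 y = -2051.41
-55.2 x − 175.4 y = -5808.18
Solving the 2×2 system: x ≈ 36.6, y ≈ 21.6 km.

36.6 km east, 21.6 km north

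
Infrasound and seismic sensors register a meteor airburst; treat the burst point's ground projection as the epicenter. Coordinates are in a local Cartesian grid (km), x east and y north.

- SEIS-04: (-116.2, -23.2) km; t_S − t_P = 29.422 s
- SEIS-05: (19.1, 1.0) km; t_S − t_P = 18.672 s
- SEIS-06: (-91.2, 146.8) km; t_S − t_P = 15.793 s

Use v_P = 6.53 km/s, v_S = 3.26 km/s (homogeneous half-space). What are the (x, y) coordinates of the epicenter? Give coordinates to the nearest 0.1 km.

8.6 km east, 122.1 km north

Distance from S−P lag: d = Δt · v_P v_S / (v_P − v_S) = Δt · (6.53·3.26)/(6.53−3.26) ≈ 6.5100·Δt.
So d_SEIS-04 = 191.54, d_SEIS-05 = 121.56, d_SEIS-06 = 102.81 km.
Circle about each station: (x + 116.2)² + (y + 23.2)² = 191.54²; (x − 19.1)² + (y − 1.0)² = 121.56²; (x + 91.2)² + (y − 146.8)² = 102.81².
Subtracting pairs of circle equations eliminates x²+y² and gives linear equations (the radical axes):
270.6 x + 48.4 y = 8235.87
50.0 x + 340.0 y = 41944.68
Solving the 2×2 system: x ≈ 8.6, y ≈ 122.1 km.
Check against SEIS-04 (with the unrounded x, y): √((x + 116.2)²+(y + 23.2)²) = 191.54 ≈ 191.54 km. ✓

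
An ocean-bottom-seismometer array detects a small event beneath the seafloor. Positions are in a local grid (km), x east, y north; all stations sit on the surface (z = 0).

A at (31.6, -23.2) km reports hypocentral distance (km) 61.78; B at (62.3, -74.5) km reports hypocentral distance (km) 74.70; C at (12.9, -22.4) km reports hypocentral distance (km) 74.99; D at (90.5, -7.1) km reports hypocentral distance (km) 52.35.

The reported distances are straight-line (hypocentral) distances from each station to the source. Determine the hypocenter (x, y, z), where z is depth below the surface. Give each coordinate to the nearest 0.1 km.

x ≈ 70.8 km, y ≈ -17.4 km, depth ≈ 47.4 km

Each station gives a sphere (x−x_i)² + (y−y_i)² + z² = d_i² (stations at z=0).
Subtracting the A sphere from B and C: z² cancels, leaving linear equations in x and y:
61.4 x − 102.6 y = 6131.42
-37.4 x + 1.6 y = -2675.36
Solving: x ≈ 70.789, y ≈ -17.397 km (keep extra digits for the depth step; rounded: 70.8, -17.4).
Then from the A sphere: z² = 61.78² − (x − 31.6)² − (y + 23.2)² with x = 70.789, y = -17.397, so z ≈ 47.406 ≈ 47.4 km.
Check against D (with the unrounded solution): distance 52.36 ≈ 52.35 km. ✓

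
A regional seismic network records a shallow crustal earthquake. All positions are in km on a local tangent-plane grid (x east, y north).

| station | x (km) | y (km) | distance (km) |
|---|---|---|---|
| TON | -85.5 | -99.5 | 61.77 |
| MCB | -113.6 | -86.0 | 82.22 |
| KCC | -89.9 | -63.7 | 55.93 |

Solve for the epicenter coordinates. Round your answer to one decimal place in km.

Circle about each station: (x + 85.5)² + (y + 99.5)² = 61.77²; (x + 113.6)² + (y + 86.0)² = 82.22²; (x + 89.9)² + (y + 63.7)² = 55.93².
Subtracting the TON equation from the MCB and KCC equations removes the quadratic terms:
-56.2 x + 27.0 y = 145.86
-8.8 x + 71.6 y = -4383.43
Solving the 2×2 system: x ≈ -34.0, y ≈ -65.4 km.

(-34.0, -65.4)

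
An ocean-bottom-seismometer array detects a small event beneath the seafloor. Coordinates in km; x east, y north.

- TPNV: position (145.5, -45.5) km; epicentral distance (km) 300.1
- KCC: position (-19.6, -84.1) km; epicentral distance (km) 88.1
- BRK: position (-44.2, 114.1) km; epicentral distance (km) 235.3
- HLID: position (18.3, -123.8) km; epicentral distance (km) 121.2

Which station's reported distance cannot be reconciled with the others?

Solve using three stations at a time. Using KCC, BRK, HLID (subtract circle equations pairwise → linear system) gives (x, y) ≈ (-102.4, -113.8).
Distances from that point to each station vs reported:
  TPNV: calculated 257.2 vs reported 300.1 → residual 42.9 km
  KCC: calculated 88.0 vs reported 88.1 → residual 0.1 km
  BRK: calculated 235.3 vs reported 235.3 → residual 0.0 km
  HLID: calculated 121.1 vs reported 121.2 → residual 0.1 km
KCC, BRK, HLID are mutually consistent (residuals ≈ 0); TPNV is off by 42.9 km.

TPNV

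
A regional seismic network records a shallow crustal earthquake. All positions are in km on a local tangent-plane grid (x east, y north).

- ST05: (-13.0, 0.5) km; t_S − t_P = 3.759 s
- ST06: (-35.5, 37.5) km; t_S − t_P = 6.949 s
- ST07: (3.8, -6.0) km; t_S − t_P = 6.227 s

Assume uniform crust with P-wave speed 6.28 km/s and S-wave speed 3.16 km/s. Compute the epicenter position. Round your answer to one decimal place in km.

x ≈ -35.8 km, y ≈ -6.7 km

Distance from S−P lag: d = Δt · v_P v_S / (v_P − v_S) = Δt · (6.28·3.16)/(6.28−3.16) ≈ 6.3605·Δt.
So d_ST05 = 23.91, d_ST06 = 44.20, d_ST07 = 39.61 km.
Circle about each station: (x + 13.0)² + (y − 0.5)² = 23.91²; (x + 35.5)² + (y − 37.5)² = 44.20²; (x − 3.8)² + (y + 6.0)² = 39.61².
Subtracting the ST05 equation from the ST06 and ST07 equations removes the quadratic terms:
-45.0 x + 74.0 y = 1115.30
33.6 x − 13.0 y = -1116.07
Solving the 2×2 system: x ≈ -35.8, y ≈ -6.7 km.
Check against ST05 (with the unrounded x, y): √((x + 13.0)²+(y − 0.5)²) = 23.92 ≈ 23.91 km. ✓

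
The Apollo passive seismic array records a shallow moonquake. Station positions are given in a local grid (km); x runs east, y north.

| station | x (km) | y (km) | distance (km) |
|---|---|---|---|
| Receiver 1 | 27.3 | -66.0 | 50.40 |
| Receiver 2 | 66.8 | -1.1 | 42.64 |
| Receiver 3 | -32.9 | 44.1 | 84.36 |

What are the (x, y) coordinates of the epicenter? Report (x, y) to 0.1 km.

x ≈ 26.7 km, y ≈ -15.6 km

Circle about each station: (x − 27.3)² + (y + 66.0)² = 50.40²; (x − 66.8)² + (y + 1.1)² = 42.64²; (x + 32.9)² + (y − 44.1)² = 84.36².
Subtracting the Receiver 1 equation from the Receiver 2 and Receiver 3 equations removes the quadratic terms:
79.0 x + 129.8 y = 84.15
-120.4 x + 220.2 y = -6650.52
Solving the 2×2 system: x ≈ 26.7, y ≈ -15.6 km.
Check against Receiver 1 (with the unrounded x, y): √((x − 27.3)²+(y + 66.0)²) = 50.40 ≈ 50.40 km. ✓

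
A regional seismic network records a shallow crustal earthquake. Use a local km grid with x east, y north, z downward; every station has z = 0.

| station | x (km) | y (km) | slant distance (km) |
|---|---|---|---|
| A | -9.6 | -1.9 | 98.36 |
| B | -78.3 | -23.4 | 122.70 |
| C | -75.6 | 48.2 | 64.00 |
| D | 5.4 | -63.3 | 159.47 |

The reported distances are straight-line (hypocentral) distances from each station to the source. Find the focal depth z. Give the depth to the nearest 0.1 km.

depth ≈ 31.6 km

Each station gives a sphere (x−x_i)² + (y−y_i)² + z² = d_i² (stations at z=0).
Subtracting the A sphere from B and C: z² cancels, leaving linear equations in x and y:
-137.4 x − 43.0 y = 1202.08
-132.0 x + 100.2 y = 13521.52
Solving: x ≈ -36.098, y ≈ 87.391 km (keep extra digits for the depth step; rounded: -36.1, 87.4).
Then from the A sphere: z² = 98.36² − (x + 9.6)² − (y + 1.9)² with x = -36.098, y = 87.391, so z ≈ 31.617 ≈ 31.6 km.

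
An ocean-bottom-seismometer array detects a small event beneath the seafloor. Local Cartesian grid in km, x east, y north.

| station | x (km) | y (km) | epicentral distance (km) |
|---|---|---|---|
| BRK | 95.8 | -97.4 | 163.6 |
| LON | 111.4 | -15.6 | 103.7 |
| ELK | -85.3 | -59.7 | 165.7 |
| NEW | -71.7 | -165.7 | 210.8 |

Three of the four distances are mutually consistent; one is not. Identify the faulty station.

Solve using three stations at a time. Using BRK, LON, ELK (subtract circle equations pairwise → linear system) gives (x, y) ≈ (34.9, 54.5).
Distances from that point to each station vs reported:
  BRK: calculated 163.7 vs reported 163.6 → residual 0.1 km
  LON: calculated 103.8 vs reported 103.7 → residual 0.1 km
  ELK: calculated 165.8 vs reported 165.7 → residual 0.1 km
  NEW: calculated 244.6 vs reported 210.8 → residual 33.8 km
BRK, LON, ELK are mutually consistent (residuals ≈ 0); NEW is off by 33.8 km.

NEW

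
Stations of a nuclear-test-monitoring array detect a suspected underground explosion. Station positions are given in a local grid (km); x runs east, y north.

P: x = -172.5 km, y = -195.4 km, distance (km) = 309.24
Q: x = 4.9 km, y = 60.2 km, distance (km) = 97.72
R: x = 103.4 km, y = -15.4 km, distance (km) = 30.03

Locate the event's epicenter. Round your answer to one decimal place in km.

Circle about each station: (x + 172.5)² + (y + 195.4)² = 309.24²; (x − 4.9)² + (y − 60.2)² = 97.72²; (x − 103.4)² + (y + 15.4)² = 30.03².
Subtracting pairs of circle equations eliminates x²+y² and gives linear equations (the radical axes):
354.8 x + 511.2 y = 21790.82
551.8 x + 360.0 y = 37718.89
Solving the 2×2 system: x ≈ 74.1, y ≈ -8.8 km.
Check against P (with the unrounded x, y): √((x + 172.5)²+(y + 195.4)²) = 309.24 ≈ 309.24 km. ✓

x ≈ 74.1 km, y ≈ -8.8 km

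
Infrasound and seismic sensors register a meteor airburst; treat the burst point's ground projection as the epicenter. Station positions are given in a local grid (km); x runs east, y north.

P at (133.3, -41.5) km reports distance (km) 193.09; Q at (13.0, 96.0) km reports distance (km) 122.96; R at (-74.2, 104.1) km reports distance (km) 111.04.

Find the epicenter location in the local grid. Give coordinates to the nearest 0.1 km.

-56.4 km east, -5.5 km north

Circle about each station: (x − 133.3)² + (y + 41.5)² = 193.09²; (x − 13.0)² + (y − 96.0)² = 122.96²; (x + 74.2)² + (y − 104.1)² = 111.04².
Subtracting the P equation from the Q and R equations removes the quadratic terms:
-240.6 x + 275.0 y = 12058.45
-415.0 x + 291.2 y = 21805.18
Solving the 2×2 system: x ≈ -56.4, y ≈ -5.5 km.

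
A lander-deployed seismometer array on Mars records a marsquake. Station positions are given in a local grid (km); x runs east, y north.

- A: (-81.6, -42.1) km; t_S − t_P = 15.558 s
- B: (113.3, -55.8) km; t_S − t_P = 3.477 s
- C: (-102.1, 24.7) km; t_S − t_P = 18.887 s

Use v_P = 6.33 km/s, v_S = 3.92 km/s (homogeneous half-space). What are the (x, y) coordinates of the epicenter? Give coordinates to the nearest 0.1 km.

Distance from S−P lag: d = Δt · v_P v_S / (v_P − v_S) = Δt · (6.33·3.92)/(6.33−3.92) ≈ 10.2961·Δt.
So d_A = 160.19, d_B = 35.80, d_C = 194.46 km.
Circle about each station: (x + 81.6)² + (y + 42.1)² = 160.19²; (x − 113.3)² + (y + 55.8)² = 35.80²; (x + 102.1)² + (y − 24.7)² = 194.46².
Subtracting pairs of circle equations eliminates x²+y² and gives linear equations (the radical axes):
389.8 x − 27.4 y = 31898.76
-41.0 x + 133.6 y = -9550.33
Solving the 2×2 system: x ≈ 78.5, y ≈ -47.4 km.
Check against A (with the unrounded x, y): √((x + 81.6)²+(y + 42.1)²) = 160.19 ≈ 160.19 km. ✓

x ≈ 78.5 km, y ≈ -47.4 km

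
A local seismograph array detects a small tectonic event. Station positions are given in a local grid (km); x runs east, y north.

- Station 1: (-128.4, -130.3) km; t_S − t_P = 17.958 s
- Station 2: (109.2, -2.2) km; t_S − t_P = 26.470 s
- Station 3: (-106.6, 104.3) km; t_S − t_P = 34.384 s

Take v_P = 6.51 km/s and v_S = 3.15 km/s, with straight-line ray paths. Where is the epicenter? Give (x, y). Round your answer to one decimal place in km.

Distance from S−P lag: d = Δt · v_P v_S / (v_P − v_S) = Δt · (6.51·3.15)/(6.51−3.15) ≈ 6.1031·Δt.
So d_Station 1 = 109.60, d_Station 2 = 161.55, d_Station 3 = 209.85 km.
Circle about each station: (x + 128.4)² + (y + 130.3)² = 109.60²; (x − 109.2)² + (y + 2.2)² = 161.55²; (x + 106.6)² + (y − 104.3)² = 209.85².
Subtracting pairs of circle equations eliminates x²+y² and gives linear equations (the radical axes):
475.2 x + 256.2 y = -35621.41
43.6 x + 469.2 y = -43247.46
Solving the 2×2 system: x ≈ -26.6, y ≈ -89.7 km.

(-26.6, -89.7)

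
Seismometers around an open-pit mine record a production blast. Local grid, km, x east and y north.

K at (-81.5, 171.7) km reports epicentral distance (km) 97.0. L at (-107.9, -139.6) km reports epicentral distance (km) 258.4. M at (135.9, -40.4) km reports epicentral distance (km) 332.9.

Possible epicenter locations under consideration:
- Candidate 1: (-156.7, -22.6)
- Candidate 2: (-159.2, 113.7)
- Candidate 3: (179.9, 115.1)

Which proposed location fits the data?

For each candidate, compare |candidate − station| to the reported distance:
Candidate 1: residuals K 111.3, L 131.6, M 39.8 → max 131.6 km
Candidate 2: residuals K 0.0, L 0.0, M 0.0 → max 0.0 km
Candidate 3: residuals K 170.5, L 125.9, M 171.3 → max 171.3 km
Only Candidate 2 has all residuals ≈ 0.

Candidate 2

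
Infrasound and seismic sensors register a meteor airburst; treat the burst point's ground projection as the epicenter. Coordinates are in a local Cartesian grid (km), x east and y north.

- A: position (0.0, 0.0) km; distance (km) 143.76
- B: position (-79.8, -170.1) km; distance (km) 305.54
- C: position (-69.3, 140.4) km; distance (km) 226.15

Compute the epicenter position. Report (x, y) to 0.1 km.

Circle about each station: x² + y² = 143.76²; (x + 79.8)² + (y + 170.1)² = 305.54²; (x + 69.3)² + (y − 140.4)² = 226.15².
Subtracting the A equation from the B and C equations removes the quadratic terms:
-159.6 x − 340.2 y = -37385.70
-138.6 x + 280.8 y = -5962.23
Solving the 2×2 system: x ≈ 136.2, y ≈ 46.0 km.

136.2 km east, 46.0 km north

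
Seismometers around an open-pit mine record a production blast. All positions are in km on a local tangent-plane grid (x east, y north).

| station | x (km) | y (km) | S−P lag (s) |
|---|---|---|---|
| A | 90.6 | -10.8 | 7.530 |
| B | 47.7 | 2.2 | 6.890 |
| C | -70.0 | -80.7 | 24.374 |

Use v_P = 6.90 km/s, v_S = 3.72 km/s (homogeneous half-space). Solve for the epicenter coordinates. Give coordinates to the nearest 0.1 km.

(78.2, 48.7)

Distance from S−P lag: d = Δt · v_P v_S / (v_P − v_S) = Δt · (6.90·3.72)/(6.90−3.72) ≈ 8.0717·Δt.
So d_A = 60.78, d_B = 55.61, d_C = 196.74 km.
Circle about each station: (x − 90.6)² + (y + 10.8)² = 60.78²; (x − 47.7)² + (y − 2.2)² = 55.61²; (x + 70.0)² + (y + 80.7)² = 196.74².
Subtracting pairs of circle equations eliminates x²+y² and gives linear equations (the radical axes):
-85.8 x + 26.0 y = -5443.13
-321.2 x − 139.8 y = -31924.93
Solving the 2×2 system: x ≈ 78.2, y ≈ 48.7 km.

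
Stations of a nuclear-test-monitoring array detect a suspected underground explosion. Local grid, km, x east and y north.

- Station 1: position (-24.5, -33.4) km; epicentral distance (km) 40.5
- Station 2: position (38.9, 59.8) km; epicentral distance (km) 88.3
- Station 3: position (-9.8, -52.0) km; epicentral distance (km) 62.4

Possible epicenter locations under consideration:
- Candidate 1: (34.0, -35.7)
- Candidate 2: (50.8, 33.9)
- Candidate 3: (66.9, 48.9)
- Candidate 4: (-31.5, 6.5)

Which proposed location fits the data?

For each candidate, compare |candidate − station| to the reported distance:
Candidate 1: residuals Station 1 18.0, Station 2 7.3, Station 3 15.7 → max 18.0 km
Candidate 2: residuals Station 1 60.5, Station 2 59.8, Station 3 42.7 → max 60.5 km
Candidate 3: residuals Station 1 82.5, Station 2 58.3, Station 3 64.3 → max 82.5 km
Candidate 4: residuals Station 1 0.0, Station 2 0.0, Station 3 0.0 → max 0.0 km
Only Candidate 4 has all residuals ≈ 0.

Candidate 4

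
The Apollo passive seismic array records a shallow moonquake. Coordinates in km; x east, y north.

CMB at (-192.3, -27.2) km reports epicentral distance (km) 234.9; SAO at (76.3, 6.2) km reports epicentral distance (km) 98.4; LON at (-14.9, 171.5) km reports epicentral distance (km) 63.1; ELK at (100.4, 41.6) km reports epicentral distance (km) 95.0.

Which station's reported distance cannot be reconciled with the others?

Solve using three stations at a time. Using CMB, SAO, ELK (subtract circle equations pairwise → linear system) gives (x, y) ≈ (15.1, 83.1).
Distances from that point to each station vs reported:
  CMB: calculated 234.9 vs reported 234.9 → residual 0.0 km
  SAO: calculated 98.3 vs reported 98.4 → residual 0.1 km
  LON: calculated 93.3 vs reported 63.1 → residual 30.2 km
  ELK: calculated 94.9 vs reported 95.0 → residual 0.1 km
CMB, SAO, ELK are mutually consistent (residuals ≈ 0); LON is off by 30.2 km.

LON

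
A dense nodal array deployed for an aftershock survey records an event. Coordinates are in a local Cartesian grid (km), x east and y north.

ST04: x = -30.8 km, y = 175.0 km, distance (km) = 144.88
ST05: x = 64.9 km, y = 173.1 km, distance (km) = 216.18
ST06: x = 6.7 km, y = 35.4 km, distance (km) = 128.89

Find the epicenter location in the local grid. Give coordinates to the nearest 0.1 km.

-119.7 km east, 60.6 km north

Circle about each station: (x + 30.8)² + (y − 175.0)² = 144.88²; (x − 64.9)² + (y − 173.1)² = 216.18²; (x − 6.7)² + (y − 35.4)² = 128.89².
Subtracting the ST04 equation from the ST05 and ST06 equations removes the quadratic terms:
191.4 x − 3.8 y = -23141.60
75.0 x − 279.2 y = -25898.01
Solving the 2×2 system: x ≈ -119.7, y ≈ 60.6 km.
Check against ST04 (with the unrounded x, y): √((x + 30.8)²+(y − 175.0)²) = 144.88 ≈ 144.88 km. ✓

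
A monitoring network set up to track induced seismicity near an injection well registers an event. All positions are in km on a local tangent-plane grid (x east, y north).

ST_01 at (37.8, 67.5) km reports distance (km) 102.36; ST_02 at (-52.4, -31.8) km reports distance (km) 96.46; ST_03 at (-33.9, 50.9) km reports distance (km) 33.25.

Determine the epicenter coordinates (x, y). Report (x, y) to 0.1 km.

(-64.5, 63.9)

Circle about each station: (x − 37.8)² + (y − 67.5)² = 102.36²; (x + 52.4)² + (y + 31.8)² = 96.46²; (x + 33.9)² + (y − 50.9)² = 33.25².
Subtracting the ST_01 equation from the ST_02 and ST_03 equations removes the quadratic terms:
-180.4 x − 198.6 y = -1055.05
-143.4 x − 33.2 y = 7126.94
Solving the 2×2 system: x ≈ -64.5, y ≈ 63.9 km.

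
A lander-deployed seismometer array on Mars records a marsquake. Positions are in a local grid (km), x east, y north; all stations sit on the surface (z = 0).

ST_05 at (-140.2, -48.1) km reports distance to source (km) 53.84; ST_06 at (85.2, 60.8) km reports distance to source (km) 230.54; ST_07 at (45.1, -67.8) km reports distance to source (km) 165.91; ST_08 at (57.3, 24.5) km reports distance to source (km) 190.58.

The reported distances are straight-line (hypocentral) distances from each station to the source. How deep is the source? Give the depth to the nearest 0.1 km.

z ≈ 46.4 km

Each station gives a sphere (x−x_i)² + (y−y_i)² + z² = d_i² (stations at z=0).
Subtracting the ST_05 sphere from ST_06 and ST_07: z² cancels, leaving linear equations in x and y:
450.8 x + 217.8 y = -61263.92
370.6 x − 39.4 y = -39966.18
Solving: x ≈ -112.902, y ≈ -47.601 km (keep extra digits for the depth step; rounded: -112.9, -47.6).
Then from the ST_05 sphere: z² = 53.84² − (x + 140.2)² − (y + 48.1)² with x = -112.902, y = -47.601, so z ≈ 46.404 ≈ 46.4 km.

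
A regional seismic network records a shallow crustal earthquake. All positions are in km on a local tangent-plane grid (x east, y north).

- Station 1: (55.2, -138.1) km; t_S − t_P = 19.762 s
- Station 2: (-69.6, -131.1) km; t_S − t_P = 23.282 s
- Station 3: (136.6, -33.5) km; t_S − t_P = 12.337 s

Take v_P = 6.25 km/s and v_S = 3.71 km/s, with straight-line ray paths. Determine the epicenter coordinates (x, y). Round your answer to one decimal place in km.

Distance from S−P lag: d = Δt · v_P v_S / (v_P − v_S) = Δt · (6.25·3.71)/(6.25−3.71) ≈ 9.1289·Δt.
So d_Station 1 = 180.41, d_Station 2 = 212.54, d_Station 3 = 112.62 km.
Circle about each station: (x − 55.2)² + (y + 138.1)² = 180.41²; (x + 69.6)² + (y + 131.1)² = 212.54²; (x − 136.6)² + (y + 33.5)² = 112.62².
Subtracting pairs of circle equations eliminates x²+y² and gives linear equations (the radical axes):
-249.6 x + 14.0 y = -12712.76
162.8 x + 209.2 y = 17527.66
Solving the 2×2 system: x ≈ 53.3, y ≈ 42.3 km.

x ≈ 53.3 km, y ≈ 42.3 km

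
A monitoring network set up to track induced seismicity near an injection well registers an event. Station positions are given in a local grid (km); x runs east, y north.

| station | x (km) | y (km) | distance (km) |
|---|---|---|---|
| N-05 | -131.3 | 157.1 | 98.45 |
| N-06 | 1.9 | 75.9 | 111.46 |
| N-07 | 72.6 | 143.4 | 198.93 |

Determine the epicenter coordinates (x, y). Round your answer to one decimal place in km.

-108.6 km east, 61.3 km north

Circle about each station: (x + 131.3)² + (y − 157.1)² = 98.45²; (x − 1.9)² + (y − 75.9)² = 111.46²; (x − 72.6)² + (y − 143.4)² = 198.93².
Subtracting pairs of circle equations eliminates x²+y² and gives linear equations (the radical axes):
266.4 x − 162.4 y = -38886.61
407.8 x − 27.4 y = -45966.52
Solving the 2×2 system: x ≈ -108.6, y ≈ 61.3 km.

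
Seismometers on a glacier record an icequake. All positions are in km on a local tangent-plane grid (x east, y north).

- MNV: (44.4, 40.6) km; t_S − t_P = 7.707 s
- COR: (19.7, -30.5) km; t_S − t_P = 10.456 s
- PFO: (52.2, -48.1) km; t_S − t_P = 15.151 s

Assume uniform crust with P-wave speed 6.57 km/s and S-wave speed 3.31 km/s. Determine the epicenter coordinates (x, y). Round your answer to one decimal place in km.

Distance from S−P lag: d = Δt · v_P v_S / (v_P − v_S) = Δt · (6.57·3.31)/(6.57−3.31) ≈ 6.6708·Δt.
So d_MNV = 51.41, d_COR = 69.75, d_PFO = 101.07 km.
Circle about each station: (x − 44.4)² + (y − 40.6)² = 51.41²; (x − 19.7)² + (y + 30.5)² = 69.75²; (x − 52.2)² + (y + 48.1)² = 101.07².
Subtracting pairs of circle equations eliminates x²+y² and gives linear equations (the radical axes):
-49.4 x − 142.2 y = -4523.45
15.6 x − 177.4 y = -6153.43
Solving the 2×2 system: x ≈ -6.6, y ≈ 34.1 km.
Check against MNV (with the unrounded x, y): √((x − 44.4)²+(y − 40.6)²) = 51.42 ≈ 51.41 km. ✓

(-6.6, 34.1)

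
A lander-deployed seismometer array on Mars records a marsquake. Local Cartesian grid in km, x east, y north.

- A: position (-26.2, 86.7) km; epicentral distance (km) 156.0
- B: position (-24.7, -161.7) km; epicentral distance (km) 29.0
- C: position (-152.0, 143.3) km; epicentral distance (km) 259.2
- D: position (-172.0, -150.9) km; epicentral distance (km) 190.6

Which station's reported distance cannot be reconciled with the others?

B

Solve using three stations at a time. Using A, C, D (subtract circle equations pairwise → linear system) gives (x, y) ≈ (-0.8, -67.2).
Distances from that point to each station vs reported:
  A: calculated 156.0 vs reported 156.0 → residual 0.0 km
  B: calculated 97.5 vs reported 29.0 → residual 68.5 km
  C: calculated 259.2 vs reported 259.2 → residual 0.0 km
  D: calculated 190.6 vs reported 190.6 → residual 0.0 km
A, C, D are mutually consistent (residuals ≈ 0); B is off by 68.5 km.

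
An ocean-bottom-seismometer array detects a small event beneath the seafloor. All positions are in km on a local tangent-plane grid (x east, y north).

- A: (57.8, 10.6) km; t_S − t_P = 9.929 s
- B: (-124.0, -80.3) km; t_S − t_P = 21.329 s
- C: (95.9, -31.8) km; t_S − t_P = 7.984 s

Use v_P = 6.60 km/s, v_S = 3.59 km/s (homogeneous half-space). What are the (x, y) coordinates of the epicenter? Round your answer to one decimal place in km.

43.3 km east, -66.2 km north

Distance from S−P lag: d = Δt · v_P v_S / (v_P − v_S) = Δt · (6.60·3.59)/(6.60−3.59) ≈ 7.8718·Δt.
So d_A = 78.16, d_B = 167.90, d_C = 62.85 km.
Circle about each station: (x − 57.8)² + (y − 10.6)² = 78.16²; (x + 124.0)² + (y + 80.3)² = 167.90²; (x − 95.9)² + (y + 31.8)² = 62.85².
Subtracting the A equation from the B and C equations removes the quadratic terms:
-363.6 x − 181.8 y = -3710.53
76.2 x − 84.8 y = 8913.71
Solving the 2×2 system: x ≈ 43.3, y ≈ -66.2 km.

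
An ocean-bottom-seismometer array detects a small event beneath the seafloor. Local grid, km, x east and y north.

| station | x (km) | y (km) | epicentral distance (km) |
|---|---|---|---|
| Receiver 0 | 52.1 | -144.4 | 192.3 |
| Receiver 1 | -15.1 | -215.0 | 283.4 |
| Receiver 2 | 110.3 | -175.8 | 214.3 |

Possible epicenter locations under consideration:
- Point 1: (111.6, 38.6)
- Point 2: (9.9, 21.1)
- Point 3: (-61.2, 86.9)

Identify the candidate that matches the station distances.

Point 1

For each candidate, compare |candidate − station| to the reported distance:
Point 1: residuals Receiver 0 0.1, Receiver 1 0.1, Receiver 2 0.1 → max 0.1 km
Point 2: residuals Receiver 0 21.5, Receiver 1 46.0, Receiver 2 6.7 → max 46.0 km
Point 3: residuals Receiver 0 65.3, Receiver 1 22.0, Receiver 2 99.4 → max 99.4 km
Only Point 1 has all residuals ≈ 0.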